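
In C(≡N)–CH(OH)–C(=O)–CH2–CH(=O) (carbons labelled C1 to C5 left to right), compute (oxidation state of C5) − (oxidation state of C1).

-2

C5: 1C, 1H, 2O → 0 − 1 + 2 = +1
C1: 1C, 3N → 0 + 3 = +3
Difference: +1 − (+3) = -2.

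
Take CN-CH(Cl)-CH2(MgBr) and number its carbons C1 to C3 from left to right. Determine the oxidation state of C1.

+3

Bonds to more-electronegative neighbours contribute +1 each, bonds to H or metals contribute −1 each, and C–C bonds contribute 0.
C1 has one bond to C (0), a triple bond to N (3×+1 = +3).
Oxidation state = 0 + 3 = +3.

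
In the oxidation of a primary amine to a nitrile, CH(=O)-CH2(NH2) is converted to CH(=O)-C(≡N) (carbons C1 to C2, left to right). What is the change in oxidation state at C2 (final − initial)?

+4

Before: C2 has 1 bond to C, 2 bonds to H, 1 bond to N → oxidation state -1.
After: C2 has 1 bond to C, 3 bonds to N → oxidation state +3.
Δ = +3 − (-1) = +4, so this is an oxidation at C2.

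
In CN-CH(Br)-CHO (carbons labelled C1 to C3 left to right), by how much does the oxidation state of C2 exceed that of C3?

C2: 2C, 1H, 1Br → 0 − 1 + 1 = 0
C3: 1C, 1H, 2O → 0 − 1 + 2 = +1
Difference: 0 − (+1) = -1.

-1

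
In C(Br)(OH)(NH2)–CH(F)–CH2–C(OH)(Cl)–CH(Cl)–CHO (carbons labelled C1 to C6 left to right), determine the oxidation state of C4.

C4 has one bond to C (0), one bond to C (0), one bond to O (+1), one bond to Cl (+1).
Oxidation state = 0 + 0 + 1 + 1 = +2.

+2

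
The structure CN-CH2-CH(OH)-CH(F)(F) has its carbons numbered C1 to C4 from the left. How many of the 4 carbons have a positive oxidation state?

Tallying each carbon's bonds:
C1: 1C, 3N → 0 + 3 = +3
C2: 2C, 2H → 0 − 2 = -2
C3: 2C, 1H, 1O → 0 − 1 + 1 = 0
C4: 1C, 1H, 2F → 0 − 1 + 2 = +1
2 carbons (C1, C4) meet the condition.

2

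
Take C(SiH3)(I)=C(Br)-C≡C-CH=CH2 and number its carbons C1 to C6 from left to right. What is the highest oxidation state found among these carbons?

+1

Tallying each carbon's bonds:
C1: 2C, 1I, 1Si → 0 + 1 − 1 = 0
C2: 3C, 1Br → 0 + 1 = +1
C3: 4C → 0 = 0
C4: 4C → 0 = 0
C5: 3C, 1H → 0 − 1 = -1
C6: 2C, 2H → 0 − 2 = -2
The highest value is +1.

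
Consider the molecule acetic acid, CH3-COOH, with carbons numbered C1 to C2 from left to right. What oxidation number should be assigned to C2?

+3

C2 has a double bond to O (2×+1 = +2), one bond to O (+1), one bond to C (0).
Oxidation state = +2 + 1 + 0 = +3.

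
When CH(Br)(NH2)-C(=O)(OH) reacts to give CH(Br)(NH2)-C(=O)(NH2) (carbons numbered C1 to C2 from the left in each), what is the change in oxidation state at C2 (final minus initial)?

Before: C2 has 1 bond to C, 3 bonds to O → oxidation state +3.
After: C2 has 1 bond to C, 2 bonds to O, 1 bond to N → oxidation state +3.
Δ = +3 − (+3) = 0, so no net redox change at C2.

0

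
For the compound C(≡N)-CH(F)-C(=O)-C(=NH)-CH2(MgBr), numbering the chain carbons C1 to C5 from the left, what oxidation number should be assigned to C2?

C2 has one bond to C (0), one bond to C (0), one bond to H (-1), one bond to F (+1).
Oxidation state = 0 + 0 − 1 + 1 = 0.

0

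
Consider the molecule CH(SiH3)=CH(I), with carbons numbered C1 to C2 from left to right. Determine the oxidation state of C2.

0

C2 has a double bond to C (2×0 = 0), one bond to H (-1), one bond to I (+1).
Oxidation state = 0 − 1 + 1 = 0.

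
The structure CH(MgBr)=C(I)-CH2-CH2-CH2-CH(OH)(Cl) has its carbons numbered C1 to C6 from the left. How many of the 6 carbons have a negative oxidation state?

Count +1 for every bond to an atom more electronegative than carbon and −1 for every bond to one less electronegative; C–C bonds are 0. Tallying each carbon:
C1: 2C, 1H, 1Mg → 0 − 1 − 1 = -2
C2: 3C, 1I → 0 + 1 = +1
C3: 2C, 2H → 0 − 2 = -2
C4: 2C, 2H → 0 − 2 = -2
C5: 2C, 2H → 0 − 2 = -2
C6: 1C, 1H, 1O, 1Cl → 0 − 1 + 1 + 1 = +1
4 carbons (C1, C3, C4, C5) meet the condition.

4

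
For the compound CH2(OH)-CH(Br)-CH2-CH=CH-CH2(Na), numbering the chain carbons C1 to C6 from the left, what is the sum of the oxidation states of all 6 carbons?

-8

Assign +1 per bond to O/N/halogen, −1 per bond to H or an electropositive element, and 0 per bond to carbon. Tallying each carbon:
C1: 1C, 2H, 1O → 0 − 2 + 1 = -1
C2: 2C, 1H, 1Br → 0 − 1 + 1 = 0
C3: 2C, 2H → 0 − 2 = -2
C4: 3C, 1H → 0 − 1 = -1
C5: 3C, 1H → 0 − 1 = -1
C6: 1C, 2H, 1Na → 0 − 2 − 1 = -3
Sum = -1 + 0 − 2 − 1 − 1 − 3 = -8.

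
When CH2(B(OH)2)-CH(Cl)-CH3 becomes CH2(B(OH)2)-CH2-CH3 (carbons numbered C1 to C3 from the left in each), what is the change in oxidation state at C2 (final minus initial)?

Before: C2 has 2 bonds to C, 1 bond to H, 1 bond to Cl → oxidation state 0.
After: C2 has 2 bonds to C, 2 bonds to H → oxidation state -2.
Δ = -2 − (0) = -2, so this is a reduction at C2.

-2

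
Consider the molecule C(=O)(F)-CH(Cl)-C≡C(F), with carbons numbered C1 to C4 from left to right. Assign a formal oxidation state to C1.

+3

C1 has one bond to C (0), a double bond to O (2×+1 = +2), one bond to F (+1).
Oxidation state = 0 + 2 + 1 = +3.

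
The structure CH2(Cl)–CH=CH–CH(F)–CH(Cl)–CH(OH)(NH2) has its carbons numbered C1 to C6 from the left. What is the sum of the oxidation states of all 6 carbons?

-2

Assign +1 per bond to O/N/halogen, −1 per bond to H or an electropositive element, and 0 per bond to carbon. Tallying each carbon:
C1: 1C, 2H, 1Cl → 0 − 2 + 1 = -1
C2: 3C, 1H → 0 − 1 = -1
C3: 3C, 1H → 0 − 1 = -1
C4: 2C, 1H, 1F → 0 − 1 + 1 = 0
C5: 2C, 1H, 1Cl → 0 − 1 + 1 = 0
C6: 1C, 1H, 1O, 1N → 0 − 1 + 1 + 1 = +1
Sum = -1 − 1 − 1 + 0 + 0 + 1 = -2.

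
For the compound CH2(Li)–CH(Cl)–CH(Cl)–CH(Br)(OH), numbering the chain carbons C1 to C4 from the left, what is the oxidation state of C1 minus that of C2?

C1: 1C, 2H, 1Li → 0 − 2 − 1 = -3
C2: 2C, 1H, 1Cl → 0 − 1 + 1 = 0
Difference: -3 − (0) = -3.

-3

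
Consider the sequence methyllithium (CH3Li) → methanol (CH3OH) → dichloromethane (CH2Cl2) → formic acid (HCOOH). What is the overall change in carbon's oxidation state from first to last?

Carbon oxidation states along the series — methyllithium: -4, methanol: -2, dichloromethane: 0, formic acid: +2.
Net change = +2 − (-4) = +6.

+6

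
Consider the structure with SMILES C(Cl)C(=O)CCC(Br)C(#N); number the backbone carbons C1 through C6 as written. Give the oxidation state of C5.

0

Count +1 for every bond to an atom more electronegative than carbon and −1 for every bond to one less electronegative; C–C bonds are 0.
C5 has one bond to C (0), one bond to C (0), one bond to Br (+1), one bond to H (-1).
Oxidation state = 0 + 0 + 1 − 1 = 0.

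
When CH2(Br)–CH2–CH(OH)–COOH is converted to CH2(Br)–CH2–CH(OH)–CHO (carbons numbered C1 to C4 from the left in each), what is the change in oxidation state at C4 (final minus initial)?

-2

Before: C4 has 1 bond to C, 3 bonds to O → oxidation state +3.
After: C4 has 1 bond to C, 1 bond to H, 2 bonds to O → oxidation state +1.
Δ = +1 − (+3) = -2, so this is a reduction at C4.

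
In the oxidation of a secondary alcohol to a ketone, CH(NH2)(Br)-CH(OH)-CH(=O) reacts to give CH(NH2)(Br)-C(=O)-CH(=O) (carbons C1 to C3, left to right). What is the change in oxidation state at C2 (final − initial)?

Before: C2 has 2 bonds to C, 1 bond to H, 1 bond to O → oxidation state 0.
After: C2 has 2 bonds to C, 2 bonds to O → oxidation state +2.
Δ = +2 − (0) = +2, so this is an oxidation at C2.

+2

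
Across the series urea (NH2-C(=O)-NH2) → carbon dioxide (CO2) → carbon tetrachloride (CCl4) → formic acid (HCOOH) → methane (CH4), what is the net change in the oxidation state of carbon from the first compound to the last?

Carbon oxidation states along the series — urea: +4, carbon dioxide: +4, carbon tetrachloride: +4, formic acid: +2, methane: -4.
Net change = -4 − (+4) = -8.

-8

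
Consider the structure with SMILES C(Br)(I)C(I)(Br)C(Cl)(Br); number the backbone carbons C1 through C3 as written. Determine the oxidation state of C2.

Each bond to a more electronegative atom (O, N, halogen) counts +1, each bond to a less electronegative atom (H, metal, B, Si) counts −1, and each C–C bond counts 0.
C2 has one bond to C (0), one bond to C (0), one bond to I (+1), one bond to Br (+1).
Oxidation state = 0 + 0 + 1 + 1 = +2.

+2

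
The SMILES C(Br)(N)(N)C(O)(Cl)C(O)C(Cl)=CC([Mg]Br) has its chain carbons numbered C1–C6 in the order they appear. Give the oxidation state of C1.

+3

Bonds to more-electronegative neighbours contribute +1 each, bonds to H or metals contribute −1 each, and C–C bonds contribute 0.
C1 has one bond to C (0), one bond to Br (+1), one bond to N (+1), one bond to N (+1).
Oxidation state = 0 + 1 + 1 + 1 = +3.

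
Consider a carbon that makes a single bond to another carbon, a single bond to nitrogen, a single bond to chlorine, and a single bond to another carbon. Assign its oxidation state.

+2

The carbon has one bond to C (0), one bond to C (0), one bond to Cl (+1), one bond to N (+1).
Oxidation state = 0 + 0 + 1 + 1 = +2.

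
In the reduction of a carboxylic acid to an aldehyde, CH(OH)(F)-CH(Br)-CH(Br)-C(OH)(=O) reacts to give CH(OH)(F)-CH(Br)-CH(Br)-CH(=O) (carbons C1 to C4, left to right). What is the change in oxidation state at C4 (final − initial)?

Before: C4 has 1 bond to C, 3 bonds to O → oxidation state +3.
After: C4 has 1 bond to C, 1 bond to H, 2 bonds to O → oxidation state +1.
Δ = +1 − (+3) = -2, so this is a reduction at C4.

-2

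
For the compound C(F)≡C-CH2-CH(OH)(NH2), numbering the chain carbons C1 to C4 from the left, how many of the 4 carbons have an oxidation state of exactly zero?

1

Bonds to more-electronegative neighbours contribute +1 each, bonds to H or metals contribute −1 each, and C–C bonds contribute 0. Tallying each carbon:
C1: 3C, 1F → 0 + 1 = +1
C2: 4C → 0 = 0
C3: 2C, 2H → 0 − 2 = -2
C4: 1C, 1H, 1O, 1N → 0 − 1 + 1 + 1 = +1
1 carbon (C2) meets the condition.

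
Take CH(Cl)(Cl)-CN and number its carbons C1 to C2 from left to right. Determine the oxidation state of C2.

+3

Each bond to a more electronegative atom (O, N, halogen) counts +1, each bond to a less electronegative atom (H, metal, B, Si) counts −1, and each C–C bond counts 0.
C2 has one bond to C (0), a triple bond to N (3×+1 = +3).
Oxidation state = 0 + 3 = +3.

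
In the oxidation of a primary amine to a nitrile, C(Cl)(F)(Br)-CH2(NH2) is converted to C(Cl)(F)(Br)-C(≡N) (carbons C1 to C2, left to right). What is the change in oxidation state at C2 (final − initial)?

+4

Before: C2 has 1 bond to C, 2 bonds to H, 1 bond to N → oxidation state -1.
After: C2 has 1 bond to C, 3 bonds to N → oxidation state +3.
Δ = +3 − (-1) = +4, so this is an oxidation at C2.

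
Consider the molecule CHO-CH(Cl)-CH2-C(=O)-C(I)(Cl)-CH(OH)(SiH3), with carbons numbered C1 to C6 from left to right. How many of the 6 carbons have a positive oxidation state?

Tallying each carbon's bonds:
C1: 1C, 1H, 2O → 0 − 1 + 2 = +1
C2: 2C, 1H, 1Cl → 0 − 1 + 1 = 0
C3: 2C, 2H → 0 − 2 = -2
C4: 2C, 2O → 0 + 2 = +2
C5: 2C, 1Cl, 1I → 0 + 1 + 1 = +2
C6: 1C, 1H, 1O, 1Si → 0 − 1 + 1 − 1 = -1
3 carbons (C1, C4, C5) meet the condition.

3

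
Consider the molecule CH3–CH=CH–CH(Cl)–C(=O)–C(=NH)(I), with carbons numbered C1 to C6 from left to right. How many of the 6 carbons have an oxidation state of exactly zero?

1

Assign +1 per bond to O/N/halogen, −1 per bond to H or an electropositive element, and 0 per bond to carbon. Tallying each carbon:
C1: 1C, 3H → 0 − 3 = -3
C2: 3C, 1H → 0 − 1 = -1
C3: 3C, 1H → 0 − 1 = -1
C4: 2C, 1H, 1Cl → 0 − 1 + 1 = 0
C5: 2C, 2O → 0 + 2 = +2
C6: 1C, 2N, 1I → 0 + 2 + 1 = +3
1 carbon (C4) meets the condition.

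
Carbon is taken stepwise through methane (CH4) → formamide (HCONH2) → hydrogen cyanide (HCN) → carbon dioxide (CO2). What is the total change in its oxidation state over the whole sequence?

+8

Carbon oxidation states along the series — methane: -4, formamide: +2, hydrogen cyanide: +2, carbon dioxide: +4.
Net change = +4 − (-4) = +8.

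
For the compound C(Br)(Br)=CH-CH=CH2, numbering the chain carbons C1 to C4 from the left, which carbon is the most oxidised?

C1

Assign +1 per bond to O/N/halogen, −1 per bond to H or an electropositive element, and 0 per bond to carbon. Tallying each carbon:
C1: 2C, 2Br → 0 + 2 = +2
C2: 3C, 1H → 0 − 1 = -1
C3: 3C, 1H → 0 − 1 = -1
C4: 2C, 2H → 0 − 2 = -2
The most oxidised carbon is C1 at +2.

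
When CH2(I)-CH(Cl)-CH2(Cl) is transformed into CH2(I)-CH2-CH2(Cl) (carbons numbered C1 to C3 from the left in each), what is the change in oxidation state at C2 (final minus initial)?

Before: C2 has 2 bonds to C, 1 bond to H, 1 bond to Cl → oxidation state 0.
After: C2 has 2 bonds to C, 2 bonds to H → oxidation state -2.
Δ = -2 − (0) = -2, so this is a reduction at C2.

-2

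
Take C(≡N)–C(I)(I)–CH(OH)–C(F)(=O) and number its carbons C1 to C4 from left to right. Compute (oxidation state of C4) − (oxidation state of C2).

+1

C4: 1C, 2O, 1F → 0 + 2 + 1 = +3
C2: 2C, 2I → 0 + 2 = +2
Difference: +3 − (+2) = +1.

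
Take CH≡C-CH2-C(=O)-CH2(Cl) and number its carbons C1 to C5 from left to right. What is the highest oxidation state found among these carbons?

Assign +1 per bond to O/N/halogen, −1 per bond to H or an electropositive element, and 0 per bond to carbon. Tallying each carbon:
C1: 3C, 1H → 0 − 1 = -1
C2: 4C → 0 = 0
C3: 2C, 2H → 0 − 2 = -2
C4: 2C, 2O → 0 + 2 = +2
C5: 1C, 2H, 1Cl → 0 − 2 + 1 = -1
The highest value is +2.

+2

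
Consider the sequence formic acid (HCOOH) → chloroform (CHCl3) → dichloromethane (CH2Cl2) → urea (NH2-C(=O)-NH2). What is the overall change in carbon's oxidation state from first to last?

Carbon oxidation states along the series — formic acid: +2, chloroform: +2, dichloromethane: 0, urea: +4.
Net change = +4 − (+2) = +2.

+2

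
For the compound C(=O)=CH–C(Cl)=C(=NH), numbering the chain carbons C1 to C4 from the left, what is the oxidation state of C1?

+2

C1 has a double bond to C (2×0 = 0), a double bond to O (2×+1 = +2).
Oxidation state = 0 + 2 = +2.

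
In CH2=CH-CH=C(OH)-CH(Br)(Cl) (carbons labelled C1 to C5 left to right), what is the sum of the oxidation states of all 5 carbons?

Tallying each carbon's bonds:
C1: 2C, 2H → 0 − 2 = -2
C2: 3C, 1H → 0 − 1 = -1
C3: 3C, 1H → 0 − 1 = -1
C4: 3C, 1O → 0 + 1 = +1
C5: 1C, 1H, 1Cl, 1Br → 0 − 1 + 1 + 1 = +1
Sum = -2 − 1 − 1 + 1 + 1 = -2.

-2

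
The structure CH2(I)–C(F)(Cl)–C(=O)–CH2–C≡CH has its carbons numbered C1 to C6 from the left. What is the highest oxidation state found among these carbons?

Tallying each carbon's bonds:
C1: 1C, 2H, 1I → 0 − 2 + 1 = -1
C2: 2C, 1F, 1Cl → 0 + 1 + 1 = +2
C3: 2C, 2O → 0 + 2 = +2
C4: 2C, 2H → 0 − 2 = -2
C5: 4C → 0 = 0
C6: 3C, 1H → 0 − 1 = -1
The highest value is +2.

+2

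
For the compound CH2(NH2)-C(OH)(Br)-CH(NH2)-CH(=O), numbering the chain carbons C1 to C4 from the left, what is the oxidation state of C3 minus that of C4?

-1

C3: 2C, 1H, 1N → 0 − 1 + 1 = 0
C4: 1C, 1H, 2O → 0 − 1 + 2 = +1
Difference: 0 − (+1) = -1.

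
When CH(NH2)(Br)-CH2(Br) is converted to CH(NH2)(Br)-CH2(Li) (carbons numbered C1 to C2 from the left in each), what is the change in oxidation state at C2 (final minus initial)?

-2

Before: C2 has 1 bond to C, 2 bonds to H, 1 bond to Br → oxidation state -1.
After: C2 has 1 bond to C, 2 bonds to H, 1 bond to Li → oxidation state -3.
Δ = -3 − (-1) = -2, so this is a reduction at C2.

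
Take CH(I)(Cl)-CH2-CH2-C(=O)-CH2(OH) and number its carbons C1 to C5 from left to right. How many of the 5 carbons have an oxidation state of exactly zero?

0

Bonds to more-electronegative neighbours contribute +1 each, bonds to H or metals contribute −1 each, and C–C bonds contribute 0. Tallying each carbon:
C1: 1C, 1H, 1Cl, 1I → 0 − 1 + 1 + 1 = +1
C2: 2C, 2H → 0 − 2 = -2
C3: 2C, 2H → 0 − 2 = -2
C4: 2C, 2O → 0 + 2 = +2
C5: 1C, 2H, 1O → 0 − 2 + 1 = -1
0 carbons meet the condition.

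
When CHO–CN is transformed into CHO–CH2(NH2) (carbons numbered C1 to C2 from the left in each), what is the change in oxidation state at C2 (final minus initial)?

Before: C2 has 1 bond to C, 3 bonds to N → oxidation state +3.
After: C2 has 1 bond to C, 2 bonds to H, 1 bond to N → oxidation state -1.
Δ = -1 − (+3) = -4, so this is a reduction at C2.

-4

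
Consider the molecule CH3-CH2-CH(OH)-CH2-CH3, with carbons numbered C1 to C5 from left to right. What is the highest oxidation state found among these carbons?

0

Tallying each carbon's bonds:
C1: 1C, 3H → 0 − 3 = -3
C2: 2C, 2H → 0 − 2 = -2
C3: 2C, 1H, 1O → 0 − 1 + 1 = 0
C4: 2C, 2H → 0 − 2 = -2
C5: 1C, 3H → 0 − 3 = -3
The highest value is 0.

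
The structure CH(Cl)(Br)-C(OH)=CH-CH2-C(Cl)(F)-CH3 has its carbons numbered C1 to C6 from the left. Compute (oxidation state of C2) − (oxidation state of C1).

C2: 3C, 1O → 0 + 1 = +1
C1: 1C, 1H, 1Cl, 1Br → 0 − 1 + 1 + 1 = +1
Difference: +1 − (+1) = 0.

0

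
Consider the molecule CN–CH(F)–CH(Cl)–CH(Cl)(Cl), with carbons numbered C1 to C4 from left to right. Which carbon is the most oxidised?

C1

Tallying each carbon's bonds:
C1: 1C, 3N → 0 + 3 = +3
C2: 2C, 1H, 1F → 0 − 1 + 1 = 0
C3: 2C, 1H, 1Cl → 0 − 1 + 1 = 0
C4: 1C, 1H, 2Cl → 0 − 1 + 2 = +1
The most oxidised carbon is C1 at +3.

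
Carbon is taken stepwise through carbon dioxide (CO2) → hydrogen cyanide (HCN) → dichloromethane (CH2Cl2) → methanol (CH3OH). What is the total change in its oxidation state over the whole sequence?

Carbon oxidation states along the series — carbon dioxide: +4, hydrogen cyanide: +2, dichloromethane: 0, methanol: -2.
Net change = -2 − (+4) = -6.

-6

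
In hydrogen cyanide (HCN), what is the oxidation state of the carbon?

+2

Count +1 for every bond to an atom more electronegative than carbon and −1 for every bond to one less electronegative; C–C bonds are 0.
The carbon has one bond to H (-1), a triple bond to N (3×+1 = +3).
Oxidation state = -1 + 3 = +2.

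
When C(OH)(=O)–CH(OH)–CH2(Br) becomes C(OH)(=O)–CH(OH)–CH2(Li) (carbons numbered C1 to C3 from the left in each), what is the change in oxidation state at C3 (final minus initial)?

Before: C3 has 1 bond to C, 2 bonds to H, 1 bond to Br → oxidation state -1.
After: C3 has 1 bond to C, 2 bonds to H, 1 bond to Li → oxidation state -3.
Δ = -3 − (-1) = -2, so this is a reduction at C3.

-2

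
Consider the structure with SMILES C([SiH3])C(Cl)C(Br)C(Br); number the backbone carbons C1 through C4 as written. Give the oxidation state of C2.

C2 has one bond to C (0), one bond to C (0), one bond to Cl (+1), one bond to H (-1).
Oxidation state = 0 + 0 + 1 − 1 = 0.

0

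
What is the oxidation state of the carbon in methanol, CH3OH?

-2

Count +1 for every bond to an atom more electronegative than carbon and −1 for every bond to one less electronegative; C–C bonds are 0.
The carbon has one bond to H (-1), one bond to H (-1), one bond to H (-1), one bond to O (+1).
Oxidation state = -1 − 1 − 1 + 1 = -2.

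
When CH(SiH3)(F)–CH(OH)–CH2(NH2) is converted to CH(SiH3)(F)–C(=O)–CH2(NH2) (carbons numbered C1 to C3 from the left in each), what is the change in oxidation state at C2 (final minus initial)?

+2

Before: C2 has 2 bonds to C, 1 bond to H, 1 bond to O → oxidation state 0.
After: C2 has 2 bonds to C, 2 bonds to O → oxidation state +2.
Δ = +2 − (0) = +2, so this is an oxidation at C2.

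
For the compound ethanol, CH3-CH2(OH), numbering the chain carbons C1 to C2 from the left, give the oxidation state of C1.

-3

C1 has one bond to H (-1), one bond to H (-1), one bond to H (-1), one bond to C (0).
Oxidation state = -1 − 1 − 1 + 0 = -3.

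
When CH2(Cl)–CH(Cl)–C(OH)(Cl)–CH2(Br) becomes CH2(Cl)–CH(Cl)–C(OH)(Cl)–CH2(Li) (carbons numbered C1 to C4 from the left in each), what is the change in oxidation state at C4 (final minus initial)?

Before: C4 has 1 bond to C, 2 bonds to H, 1 bond to Br → oxidation state -1.
After: C4 has 1 bond to C, 2 bonds to H, 1 bond to Li → oxidation state -3.
Δ = -3 − (-1) = -2, so this is a reduction at C4.

-2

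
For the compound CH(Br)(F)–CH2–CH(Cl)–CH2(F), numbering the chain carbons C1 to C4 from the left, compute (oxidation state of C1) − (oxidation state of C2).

C1: 1C, 1H, 1F, 1Br → 0 − 1 + 1 + 1 = +1
C2: 2C, 2H → 0 − 2 = -2
Difference: +1 − (-2) = +3.

+3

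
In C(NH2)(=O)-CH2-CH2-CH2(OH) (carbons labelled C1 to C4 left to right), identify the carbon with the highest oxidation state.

C1

Tallying each carbon's bonds:
C1: 1C, 2O, 1N → 0 + 2 + 1 = +3
C2: 2C, 2H → 0 − 2 = -2
C3: 2C, 2H → 0 − 2 = -2
C4: 1C, 2H, 1O → 0 − 2 + 1 = -1
The most oxidised carbon is C1 at +3.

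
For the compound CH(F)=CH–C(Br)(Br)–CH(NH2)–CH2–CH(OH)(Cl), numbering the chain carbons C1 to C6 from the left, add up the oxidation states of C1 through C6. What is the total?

0

Tallying each carbon's bonds:
C1: 2C, 1H, 1F → 0 − 1 + 1 = 0
C2: 3C, 1H → 0 − 1 = -1
C3: 2C, 2Br → 0 + 2 = +2
C4: 2C, 1H, 1N → 0 − 1 + 1 = 0
C5: 2C, 2H → 0 − 2 = -2
C6: 1C, 1H, 1O, 1Cl → 0 − 1 + 1 + 1 = +1
Sum = 0 − 1 + 2 + 0 − 2 + 1 = 0.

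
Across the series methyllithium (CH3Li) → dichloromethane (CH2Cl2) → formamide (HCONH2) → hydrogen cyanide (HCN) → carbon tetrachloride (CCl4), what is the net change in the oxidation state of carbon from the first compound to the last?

Carbon oxidation states along the series — methyllithium: -4, dichloromethane: 0, formamide: +2, hydrogen cyanide: +2, carbon tetrachloride: +4.
Net change = +4 − (-4) = +8.

+8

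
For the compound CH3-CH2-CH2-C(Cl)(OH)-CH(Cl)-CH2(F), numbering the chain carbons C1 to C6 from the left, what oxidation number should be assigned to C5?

Each bond to a more electronegative atom (O, N, halogen) counts +1, each bond to a less electronegative atom (H, metal, B, Si) counts −1, and each C–C bond counts 0.
C5 has one bond to C (0), one bond to C (0), one bond to Cl (+1), one bond to H (-1).
Oxidation state = 0 + 0 + 1 − 1 = 0.

0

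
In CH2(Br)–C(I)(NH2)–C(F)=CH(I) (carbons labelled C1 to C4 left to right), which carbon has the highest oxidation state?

Tallying each carbon's bonds:
C1: 1C, 2H, 1Br → 0 − 2 + 1 = -1
C2: 2C, 1N, 1I → 0 + 1 + 1 = +2
C3: 3C, 1F → 0 + 1 = +1
C4: 2C, 1H, 1I → 0 − 1 + 1 = 0
The most oxidised carbon is C2 at +2.

C2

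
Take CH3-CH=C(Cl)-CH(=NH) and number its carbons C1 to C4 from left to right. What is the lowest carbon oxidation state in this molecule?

-3

Tallying each carbon's bonds:
C1: 1C, 3H → 0 − 3 = -3
C2: 3C, 1H → 0 − 1 = -1
C3: 3C, 1Cl → 0 + 1 = +1
C4: 1C, 1H, 2N → 0 − 1 + 2 = +1
The lowest value is -3.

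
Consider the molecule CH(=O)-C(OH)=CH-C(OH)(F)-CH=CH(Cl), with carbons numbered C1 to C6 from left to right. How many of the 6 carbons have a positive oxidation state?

3

Each bond to a more electronegative atom (O, N, halogen) counts +1, each bond to a less electronegative atom (H, metal, B, Si) counts −1, and each C–C bond counts 0. Tallying each carbon:
C1: 1C, 1H, 2O → 0 − 1 + 2 = +1
C2: 3C, 1O → 0 + 1 = +1
C3: 3C, 1H → 0 − 1 = -1
C4: 2C, 1O, 1F → 0 + 1 + 1 = +2
C5: 3C, 1H → 0 − 1 = -1
C6: 2C, 1H, 1Cl → 0 − 1 + 1 = 0
3 carbons (C1, C2, C4) meet the condition.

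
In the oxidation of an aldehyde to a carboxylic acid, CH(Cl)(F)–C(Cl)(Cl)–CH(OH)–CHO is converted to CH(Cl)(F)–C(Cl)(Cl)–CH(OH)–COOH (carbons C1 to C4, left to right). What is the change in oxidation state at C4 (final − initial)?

Before: C4 has 1 bond to C, 1 bond to H, 2 bonds to O → oxidation state +1.
After: C4 has 1 bond to C, 3 bonds to O → oxidation state +3.
Δ = +3 − (+1) = +2, so this is an oxidation at C4.

+2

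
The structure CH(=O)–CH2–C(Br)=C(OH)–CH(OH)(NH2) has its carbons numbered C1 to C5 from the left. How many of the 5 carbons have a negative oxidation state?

Tallying each carbon's bonds:
C1: 1C, 1H, 2O → 0 − 1 + 2 = +1
C2: 2C, 2H → 0 − 2 = -2
C3: 3C, 1Br → 0 + 1 = +1
C4: 3C, 1O → 0 + 1 = +1
C5: 1C, 1H, 1O, 1N → 0 − 1 + 1 + 1 = +1
1 carbon (C2) meets the condition.

1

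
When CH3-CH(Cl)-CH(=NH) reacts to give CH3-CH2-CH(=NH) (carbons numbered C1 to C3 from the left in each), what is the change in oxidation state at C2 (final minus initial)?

-2

Before: C2 has 2 bonds to C, 1 bond to H, 1 bond to Cl → oxidation state 0.
After: C2 has 2 bonds to C, 2 bonds to H → oxidation state -2.
Δ = -2 − (0) = -2, so this is a reduction at C2.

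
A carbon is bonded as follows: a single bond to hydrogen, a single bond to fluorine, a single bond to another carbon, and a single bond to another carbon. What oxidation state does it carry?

0

Bonds to more-electronegative neighbours contribute +1 each, bonds to H or metals contribute −1 each, and C–C bonds contribute 0.
The carbon has one bond to C (0), one bond to C (0), one bond to F (+1), one bond to H (-1).
Oxidation state = 0 + 0 + 1 − 1 = 0.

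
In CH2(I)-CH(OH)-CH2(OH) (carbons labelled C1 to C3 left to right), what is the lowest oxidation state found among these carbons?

-1

Tallying each carbon's bonds:
C1: 1C, 2H, 1I → 0 − 2 + 1 = -1
C2: 2C, 1H, 1O → 0 − 1 + 1 = 0
C3: 1C, 2H, 1O → 0 − 2 + 1 = -1
The lowest value is -1.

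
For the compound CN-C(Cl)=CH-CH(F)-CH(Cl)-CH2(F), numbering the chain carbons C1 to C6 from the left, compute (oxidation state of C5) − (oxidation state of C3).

+1

C5: 2C, 1H, 1Cl → 0 − 1 + 1 = 0
C3: 3C, 1H → 0 − 1 = -1
Difference: 0 − (-1) = +1.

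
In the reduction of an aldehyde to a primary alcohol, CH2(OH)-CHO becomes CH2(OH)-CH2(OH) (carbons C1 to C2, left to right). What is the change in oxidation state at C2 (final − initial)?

Before: C2 has 1 bond to C, 1 bond to H, 2 bonds to O → oxidation state +1.
After: C2 has 1 bond to C, 2 bonds to H, 1 bond to O → oxidation state -1.
Δ = -1 − (+1) = -2, so this is a reduction at C2.

-2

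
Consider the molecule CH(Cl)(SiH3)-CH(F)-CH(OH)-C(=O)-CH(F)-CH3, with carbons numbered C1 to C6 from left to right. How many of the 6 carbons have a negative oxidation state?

Tallying each carbon's bonds:
C1: 1C, 1H, 1Cl, 1Si → 0 − 1 + 1 − 1 = -1
C2: 2C, 1H, 1F → 0 − 1 + 1 = 0
C3: 2C, 1H, 1O → 0 − 1 + 1 = 0
C4: 2C, 2O → 0 + 2 = +2
C5: 2C, 1H, 1F → 0 − 1 + 1 = 0
C6: 1C, 3H → 0 − 3 = -3
2 carbons (C1, C6) meet the condition.

2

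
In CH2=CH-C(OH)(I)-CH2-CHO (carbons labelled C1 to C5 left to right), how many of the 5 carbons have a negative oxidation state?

3

Tallying each carbon's bonds:
C1: 2C, 2H → 0 − 2 = -2
C2: 3C, 1H → 0 − 1 = -1
C3: 2C, 1O, 1I → 0 + 1 + 1 = +2
C4: 2C, 2H → 0 − 2 = -2
C5: 1C, 1H, 2O → 0 − 1 + 2 = +1
3 carbons (C1, C2, C4) meet the condition.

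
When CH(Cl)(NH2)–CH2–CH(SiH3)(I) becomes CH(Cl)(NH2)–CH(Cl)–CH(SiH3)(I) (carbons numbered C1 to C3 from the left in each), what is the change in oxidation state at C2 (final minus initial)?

Before: C2 has 2 bonds to C, 2 bonds to H → oxidation state -2.
After: C2 has 2 bonds to C, 1 bond to H, 1 bond to Cl → oxidation state 0.
Δ = 0 − (-2) = +2, so this is an oxidation at C2.

+2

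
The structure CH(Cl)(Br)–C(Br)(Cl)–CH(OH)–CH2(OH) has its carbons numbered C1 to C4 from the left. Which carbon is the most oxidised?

Bonds to more-electronegative neighbours contribute +1 each, bonds to H or metals contribute −1 each, and C–C bonds contribute 0. Tallying each carbon:
C1: 1C, 1H, 1Cl, 1Br → 0 − 1 + 1 + 1 = +1
C2: 2C, 1Cl, 1Br → 0 + 1 + 1 = +2
C3: 2C, 1H, 1O → 0 − 1 + 1 = 0
C4: 1C, 2H, 1O → 0 − 2 + 1 = -1
The most oxidised carbon is C2 at +2.

C2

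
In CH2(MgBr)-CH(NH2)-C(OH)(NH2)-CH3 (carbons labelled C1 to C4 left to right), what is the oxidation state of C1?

-3

Bonds to more-electronegative neighbours contribute +1 each, bonds to H or metals contribute −1 each, and C–C bonds contribute 0.
C1 has one bond to C (0), one bond to H (-1), one bond to Mg (-1), one bond to H (-1).
Oxidation state = 0 − 1 − 1 − 1 = -3.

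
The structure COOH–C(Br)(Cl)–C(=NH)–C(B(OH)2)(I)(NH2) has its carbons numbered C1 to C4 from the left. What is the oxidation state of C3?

+2

Each bond to a more electronegative atom (O, N, halogen) counts +1, each bond to a less electronegative atom (H, metal, B, Si) counts −1, and each C–C bond counts 0.
C3 has one bond to C (0), one bond to C (0), a double bond to N (2×+1 = +2).
Oxidation state = 0 + 0 + 2 = +2.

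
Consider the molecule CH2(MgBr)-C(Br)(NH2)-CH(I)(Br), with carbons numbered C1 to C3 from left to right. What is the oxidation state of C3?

Bonds to more-electronegative neighbours contribute +1 each, bonds to H or metals contribute −1 each, and C–C bonds contribute 0.
C3 has one bond to C (0), one bond to H (-1), one bond to I (+1), one bond to Br (+1).
Oxidation state = 0 − 1 + 1 + 1 = +1.

+1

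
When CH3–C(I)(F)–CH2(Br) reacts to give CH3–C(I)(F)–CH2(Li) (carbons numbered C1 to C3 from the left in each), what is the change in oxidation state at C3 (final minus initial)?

-2

Before: C3 has 1 bond to C, 2 bonds to H, 1 bond to Br → oxidation state -1.
After: C3 has 1 bond to C, 2 bonds to H, 1 bond to Li → oxidation state -3.
Δ = -3 − (-1) = -2, so this is a reduction at C3.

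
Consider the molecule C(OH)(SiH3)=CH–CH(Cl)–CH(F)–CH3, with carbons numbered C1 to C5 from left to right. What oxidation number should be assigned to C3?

0

C3 has one bond to C (0), one bond to C (0), one bond to H (-1), one bond to Cl (+1).
Oxidation state = 0 + 0 − 1 + 1 = 0.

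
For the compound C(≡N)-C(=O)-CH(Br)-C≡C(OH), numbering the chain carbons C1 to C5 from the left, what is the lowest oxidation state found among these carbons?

0

Tallying each carbon's bonds:
C1: 1C, 3N → 0 + 3 = +3
C2: 2C, 2O → 0 + 2 = +2
C3: 2C, 1H, 1Br → 0 − 1 + 1 = 0
C4: 4C → 0 = 0
C5: 3C, 1O → 0 + 1 = +1
The lowest value is 0.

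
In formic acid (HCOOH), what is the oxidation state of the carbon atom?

Assign +1 per bond to O/N/halogen, −1 per bond to H or an electropositive element, and 0 per bond to carbon.
The carbon has one bond to H (-1), a double bond to O (2×+1 = +2), one bond to O (+1).
Oxidation state = -1 + 2 + 1 = +2.

+2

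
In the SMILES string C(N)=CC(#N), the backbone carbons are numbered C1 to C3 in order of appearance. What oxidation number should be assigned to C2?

-1

Assign +1 per bond to O/N/halogen, −1 per bond to H or an electropositive element, and 0 per bond to carbon.
C2 has a double bond to C (2×0 = 0), one bond to C (0), one bond to H (-1).
Oxidation state = 0 + 0 − 1 = -1.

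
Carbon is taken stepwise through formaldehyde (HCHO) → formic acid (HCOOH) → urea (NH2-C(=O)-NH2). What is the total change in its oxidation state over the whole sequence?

+4

Carbon oxidation states along the series — formaldehyde: 0, formic acid: +2, urea: +4.
Net change = +4 − (0) = +4.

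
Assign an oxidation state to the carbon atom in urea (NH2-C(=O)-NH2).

The carbon has one bond to N (+1), a double bond to O (2×+1 = +2), one bond to N (+1).
Oxidation state = +1 + 2 + 1 = +4.

+4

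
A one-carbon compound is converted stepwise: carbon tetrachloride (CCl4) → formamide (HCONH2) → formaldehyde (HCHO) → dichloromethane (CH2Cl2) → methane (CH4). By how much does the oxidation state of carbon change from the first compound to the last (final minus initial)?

-8

Carbon oxidation states along the series — carbon tetrachloride: +4, formamide: +2, formaldehyde: 0, dichloromethane: 0, methane: -4.
Net change = -4 − (+4) = -8.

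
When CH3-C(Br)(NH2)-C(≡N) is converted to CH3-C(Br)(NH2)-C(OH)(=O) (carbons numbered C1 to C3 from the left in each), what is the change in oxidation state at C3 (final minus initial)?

Before: C3 has 1 bond to C, 3 bonds to N → oxidation state +3.
After: C3 has 1 bond to C, 3 bonds to O → oxidation state +3.
Δ = +3 − (+3) = 0, so no net redox change at C3.

0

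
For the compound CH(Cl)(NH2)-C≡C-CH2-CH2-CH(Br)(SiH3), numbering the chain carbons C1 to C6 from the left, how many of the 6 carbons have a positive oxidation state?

1

Each bond to a more electronegative atom (O, N, halogen) counts +1, each bond to a less electronegative atom (H, metal, B, Si) counts −1, and each C–C bond counts 0. Tallying each carbon:
C1: 1C, 1H, 1N, 1Cl → 0 − 1 + 1 + 1 = +1
C2: 4C → 0 = 0
C3: 4C → 0 = 0
C4: 2C, 2H → 0 − 2 = -2
C5: 2C, 2H → 0 − 2 = -2
C6: 1C, 1H, 1Br, 1Si → 0 − 1 + 1 − 1 = -1
1 carbon (C1) meets the condition.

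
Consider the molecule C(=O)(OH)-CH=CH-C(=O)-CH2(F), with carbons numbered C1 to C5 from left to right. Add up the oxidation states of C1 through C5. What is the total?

+2

Bonds to more-electronegative neighbours contribute +1 each, bonds to H or metals contribute −1 each, and C–C bonds contribute 0. Tallying each carbon:
C1: 1C, 3O → 0 + 3 = +3
C2: 3C, 1H → 0 − 1 = -1
C3: 3C, 1H → 0 − 1 = -1
C4: 2C, 2O → 0 + 2 = +2
C5: 1C, 2H, 1F → 0 − 2 + 1 = -1
Sum = +3 − 1 − 1 + 2 − 1 = +2.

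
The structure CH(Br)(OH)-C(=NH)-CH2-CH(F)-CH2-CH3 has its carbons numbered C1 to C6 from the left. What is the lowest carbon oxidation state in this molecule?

-3

Tallying each carbon's bonds:
C1: 1C, 1H, 1O, 1Br → 0 − 1 + 1 + 1 = +1
C2: 2C, 2N → 0 + 2 = +2
C3: 2C, 2H → 0 − 2 = -2
C4: 2C, 1H, 1F → 0 − 1 + 1 = 0
C5: 2C, 2H → 0 − 2 = -2
C6: 1C, 3H → 0 − 3 = -3
The lowest value is -3.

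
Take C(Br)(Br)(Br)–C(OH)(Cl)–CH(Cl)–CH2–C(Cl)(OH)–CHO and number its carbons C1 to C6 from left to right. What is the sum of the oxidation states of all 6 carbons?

+6

Tallying each carbon's bonds:
C1: 1C, 3Br → 0 + 3 = +3
C2: 2C, 1O, 1Cl → 0 + 1 + 1 = +2
C3: 2C, 1H, 1Cl → 0 − 1 + 1 = 0
C4: 2C, 2H → 0 − 2 = -2
C5: 2C, 1O, 1Cl → 0 + 1 + 1 = +2
C6: 1C, 1H, 2O → 0 − 1 + 2 = +1
Sum = +3 + 2 + 0 − 2 + 2 + 1 = +6.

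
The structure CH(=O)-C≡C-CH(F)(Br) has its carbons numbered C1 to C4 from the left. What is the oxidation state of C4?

+1

C4 has one bond to C (0), one bond to F (+1), one bond to Br (+1), one bond to H (-1).
Oxidation state = 0 + 1 + 1 − 1 = +1.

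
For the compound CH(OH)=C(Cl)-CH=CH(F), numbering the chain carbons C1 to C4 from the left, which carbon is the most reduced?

Assign +1 per bond to O/N/halogen, −1 per bond to H or an electropositive element, and 0 per bond to carbon. Tallying each carbon:
C1: 2C, 1H, 1O → 0 − 1 + 1 = 0
C2: 3C, 1Cl → 0 + 1 = +1
C3: 3C, 1H → 0 − 1 = -1
C4: 2C, 1H, 1F → 0 − 1 + 1 = 0
The most reduced carbon is C3 at -1.

C3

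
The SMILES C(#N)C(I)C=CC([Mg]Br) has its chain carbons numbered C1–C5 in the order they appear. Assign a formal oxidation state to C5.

C5 has one bond to C (0), one bond to H (-1), one bond to Mg (-1), one bond to H (-1).
Oxidation state = 0 − 1 − 1 − 1 = -3.

-3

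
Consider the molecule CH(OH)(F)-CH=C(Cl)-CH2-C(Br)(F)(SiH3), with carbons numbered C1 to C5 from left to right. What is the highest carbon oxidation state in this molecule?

Tallying each carbon's bonds:
C1: 1C, 1H, 1O, 1F → 0 − 1 + 1 + 1 = +1
C2: 3C, 1H → 0 − 1 = -1
C3: 3C, 1Cl → 0 + 1 = +1
C4: 2C, 2H → 0 − 2 = -2
C5: 1C, 1F, 1Br, 1Si → 0 + 1 + 1 − 1 = +1
The highest value is +1.

+1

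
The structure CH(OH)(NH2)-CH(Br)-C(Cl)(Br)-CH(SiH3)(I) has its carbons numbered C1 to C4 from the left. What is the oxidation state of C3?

C3 has one bond to C (0), one bond to C (0), one bond to Cl (+1), one bond to Br (+1).
Oxidation state = 0 + 0 + 1 + 1 = +2.

+2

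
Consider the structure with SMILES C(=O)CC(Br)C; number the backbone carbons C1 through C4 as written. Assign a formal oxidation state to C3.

0

Each bond to a more electronegative atom (O, N, halogen) counts +1, each bond to a less electronegative atom (H, metal, B, Si) counts −1, and each C–C bond counts 0.
C3 has one bond to C (0), one bond to C (0), one bond to Br (+1), one bond to H (-1).
Oxidation state = 0 + 0 + 1 − 1 = 0.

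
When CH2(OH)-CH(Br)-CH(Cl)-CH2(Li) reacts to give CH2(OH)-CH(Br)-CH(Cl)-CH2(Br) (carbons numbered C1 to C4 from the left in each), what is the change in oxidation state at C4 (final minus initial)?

+2

Before: C4 has 1 bond to C, 2 bonds to H, 1 bond to Li → oxidation state -3.
After: C4 has 1 bond to C, 2 bonds to H, 1 bond to Br → oxidation state -1.
Δ = -1 − (-3) = +2, so this is an oxidation at C4.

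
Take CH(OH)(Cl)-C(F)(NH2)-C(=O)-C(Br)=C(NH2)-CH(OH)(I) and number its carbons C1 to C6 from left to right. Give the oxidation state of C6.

Each bond to a more electronegative atom (O, N, halogen) counts +1, each bond to a less electronegative atom (H, metal, B, Si) counts −1, and each C–C bond counts 0.
C6 has one bond to C (0), one bond to O (+1), one bond to H (-1), one bond to I (+1).
Oxidation state = 0 + 1 − 1 + 1 = +1.

+1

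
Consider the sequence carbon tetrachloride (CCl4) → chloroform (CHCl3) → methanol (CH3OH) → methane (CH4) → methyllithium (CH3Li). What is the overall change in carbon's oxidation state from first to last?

-8

Carbon oxidation states along the series — carbon tetrachloride: +4, chloroform: +2, methanol: -2, methane: -4, methyllithium: -4.
Net change = -4 − (+4) = -8.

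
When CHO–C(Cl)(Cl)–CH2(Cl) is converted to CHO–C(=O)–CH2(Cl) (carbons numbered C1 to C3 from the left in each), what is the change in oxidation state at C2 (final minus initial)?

0

Before: C2 has 2 bonds to C, 2 bonds to Cl → oxidation state +2.
After: C2 has 2 bonds to C, 2 bonds to O → oxidation state +2.
Δ = +2 − (+2) = 0, so no net redox change at C2.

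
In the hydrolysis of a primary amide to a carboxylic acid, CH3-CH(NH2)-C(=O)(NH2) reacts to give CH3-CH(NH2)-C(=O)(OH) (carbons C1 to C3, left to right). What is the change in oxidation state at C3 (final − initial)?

Before: C3 has 1 bond to C, 2 bonds to O, 1 bond to N → oxidation state +3.
After: C3 has 1 bond to C, 3 bonds to O → oxidation state +3.
Δ = +3 − (+3) = 0, so no net redox change at C3.

0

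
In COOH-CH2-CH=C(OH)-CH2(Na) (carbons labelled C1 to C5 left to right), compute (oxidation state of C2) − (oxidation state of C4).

-3

C2: 2C, 2H → 0 − 2 = -2
C4: 3C, 1O → 0 + 1 = +1
Difference: -2 − (+1) = -3.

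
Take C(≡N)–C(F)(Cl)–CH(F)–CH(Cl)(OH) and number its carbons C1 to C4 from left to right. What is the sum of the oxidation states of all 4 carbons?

Each bond to a more electronegative atom (O, N, halogen) counts +1, each bond to a less electronegative atom (H, metal, B, Si) counts −1, and each C–C bond counts 0. Tallying each carbon:
C1: 1C, 3N → 0 + 3 = +3
C2: 2C, 1F, 1Cl → 0 + 1 + 1 = +2
C3: 2C, 1H, 1F → 0 − 1 + 1 = 0
C4: 1C, 1H, 1O, 1Cl → 0 − 1 + 1 + 1 = +1
Sum = +3 + 2 + 0 + 1 = +6.

+6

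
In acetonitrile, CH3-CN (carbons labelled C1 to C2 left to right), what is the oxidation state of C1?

Assign +1 per bond to O/N/halogen, −1 per bond to H or an electropositive element, and 0 per bond to carbon.
C1 has one bond to H (-1), one bond to H (-1), one bond to H (-1), one bond to C (0).
Oxidation state = -1 − 1 − 1 + 0 = -3.

-3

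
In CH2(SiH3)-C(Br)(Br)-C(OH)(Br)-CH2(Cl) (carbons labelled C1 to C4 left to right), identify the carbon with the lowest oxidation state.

Each bond to a more electronegative atom (O, N, halogen) counts +1, each bond to a less electronegative atom (H, metal, B, Si) counts −1, and each C–C bond counts 0. Tallying each carbon:
C1: 1C, 2H, 1Si → 0 − 2 − 1 = -3
C2: 2C, 2Br → 0 + 2 = +2
C3: 2C, 1O, 1Br → 0 + 1 + 1 = +2
C4: 1C, 2H, 1Cl → 0 − 2 + 1 = -1
The most reduced carbon is C1 at -3.

C1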